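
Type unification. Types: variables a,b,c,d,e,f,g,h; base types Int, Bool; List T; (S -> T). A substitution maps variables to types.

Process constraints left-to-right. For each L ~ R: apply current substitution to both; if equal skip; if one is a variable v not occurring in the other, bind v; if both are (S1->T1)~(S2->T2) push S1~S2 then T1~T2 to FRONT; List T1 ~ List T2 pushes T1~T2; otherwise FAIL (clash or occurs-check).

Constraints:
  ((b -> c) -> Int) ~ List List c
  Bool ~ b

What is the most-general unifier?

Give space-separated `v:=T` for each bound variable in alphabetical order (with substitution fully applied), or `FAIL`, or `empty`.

step 1: unify ((b -> c) -> Int) ~ List List c  [subst: {-} | 1 pending]
  clash: ((b -> c) -> Int) vs List List c

Answer: FAIL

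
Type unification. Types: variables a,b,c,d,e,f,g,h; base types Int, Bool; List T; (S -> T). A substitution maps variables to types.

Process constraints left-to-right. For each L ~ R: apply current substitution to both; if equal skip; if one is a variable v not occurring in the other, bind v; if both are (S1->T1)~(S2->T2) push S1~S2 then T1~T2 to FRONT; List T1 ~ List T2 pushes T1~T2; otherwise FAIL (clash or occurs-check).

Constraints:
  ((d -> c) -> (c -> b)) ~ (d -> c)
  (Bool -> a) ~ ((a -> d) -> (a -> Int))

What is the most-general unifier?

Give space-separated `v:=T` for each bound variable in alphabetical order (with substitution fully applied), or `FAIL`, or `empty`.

Answer: FAIL

Derivation:
step 1: unify ((d -> c) -> (c -> b)) ~ (d -> c)  [subst: {-} | 1 pending]
  -> decompose arrow: push (d -> c)~d, (c -> b)~c
step 2: unify (d -> c) ~ d  [subst: {-} | 2 pending]
  occurs-check fail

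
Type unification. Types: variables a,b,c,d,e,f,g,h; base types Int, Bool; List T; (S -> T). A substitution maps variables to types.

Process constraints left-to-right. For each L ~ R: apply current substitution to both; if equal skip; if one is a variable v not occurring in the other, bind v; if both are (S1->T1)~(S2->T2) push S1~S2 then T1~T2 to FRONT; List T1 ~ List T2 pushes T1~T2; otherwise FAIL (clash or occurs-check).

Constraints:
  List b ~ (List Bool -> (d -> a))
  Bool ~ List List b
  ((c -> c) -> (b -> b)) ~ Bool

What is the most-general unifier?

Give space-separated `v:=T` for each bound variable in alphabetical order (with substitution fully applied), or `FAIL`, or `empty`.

Answer: FAIL

Derivation:
step 1: unify List b ~ (List Bool -> (d -> a))  [subst: {-} | 2 pending]
  clash: List b vs (List Bool -> (d -> a))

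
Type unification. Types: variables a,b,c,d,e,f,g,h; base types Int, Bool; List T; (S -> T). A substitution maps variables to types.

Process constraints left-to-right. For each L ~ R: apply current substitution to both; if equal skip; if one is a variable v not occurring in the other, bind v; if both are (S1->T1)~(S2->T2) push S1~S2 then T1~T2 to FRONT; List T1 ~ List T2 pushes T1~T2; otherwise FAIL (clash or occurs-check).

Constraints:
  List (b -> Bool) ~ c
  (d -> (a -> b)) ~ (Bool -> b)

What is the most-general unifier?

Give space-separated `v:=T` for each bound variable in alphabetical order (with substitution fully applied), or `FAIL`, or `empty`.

step 1: unify List (b -> Bool) ~ c  [subst: {-} | 1 pending]
  bind c := List (b -> Bool)
step 2: unify (d -> (a -> b)) ~ (Bool -> b)  [subst: {c:=List (b -> Bool)} | 0 pending]
  -> decompose arrow: push d~Bool, (a -> b)~b
step 3: unify d ~ Bool  [subst: {c:=List (b -> Bool)} | 1 pending]
  bind d := Bool
step 4: unify (a -> b) ~ b  [subst: {c:=List (b -> Bool), d:=Bool} | 0 pending]
  occurs-check fail

Answer: FAIL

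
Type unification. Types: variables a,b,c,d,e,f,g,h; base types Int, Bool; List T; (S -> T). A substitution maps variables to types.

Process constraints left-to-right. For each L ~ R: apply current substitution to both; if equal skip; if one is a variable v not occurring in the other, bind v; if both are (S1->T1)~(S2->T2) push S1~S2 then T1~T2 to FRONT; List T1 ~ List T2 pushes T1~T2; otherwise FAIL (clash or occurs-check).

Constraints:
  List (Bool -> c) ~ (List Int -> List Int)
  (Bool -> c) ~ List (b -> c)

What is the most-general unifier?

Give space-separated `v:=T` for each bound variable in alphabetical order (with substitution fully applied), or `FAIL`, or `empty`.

step 1: unify List (Bool -> c) ~ (List Int -> List Int)  [subst: {-} | 1 pending]
  clash: List (Bool -> c) vs (List Int -> List Int)

Answer: FAIL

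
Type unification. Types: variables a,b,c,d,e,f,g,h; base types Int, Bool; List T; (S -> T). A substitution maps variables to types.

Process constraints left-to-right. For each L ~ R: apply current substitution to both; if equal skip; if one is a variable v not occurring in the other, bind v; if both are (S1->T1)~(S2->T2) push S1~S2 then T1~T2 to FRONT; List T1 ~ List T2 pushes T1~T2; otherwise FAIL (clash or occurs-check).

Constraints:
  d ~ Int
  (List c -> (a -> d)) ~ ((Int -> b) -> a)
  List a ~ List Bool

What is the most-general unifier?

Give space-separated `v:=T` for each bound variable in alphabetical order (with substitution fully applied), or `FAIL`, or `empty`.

step 1: unify d ~ Int  [subst: {-} | 2 pending]
  bind d := Int
step 2: unify (List c -> (a -> Int)) ~ ((Int -> b) -> a)  [subst: {d:=Int} | 1 pending]
  -> decompose arrow: push List c~(Int -> b), (a -> Int)~a
step 3: unify List c ~ (Int -> b)  [subst: {d:=Int} | 2 pending]
  clash: List c vs (Int -> b)

Answer: FAIL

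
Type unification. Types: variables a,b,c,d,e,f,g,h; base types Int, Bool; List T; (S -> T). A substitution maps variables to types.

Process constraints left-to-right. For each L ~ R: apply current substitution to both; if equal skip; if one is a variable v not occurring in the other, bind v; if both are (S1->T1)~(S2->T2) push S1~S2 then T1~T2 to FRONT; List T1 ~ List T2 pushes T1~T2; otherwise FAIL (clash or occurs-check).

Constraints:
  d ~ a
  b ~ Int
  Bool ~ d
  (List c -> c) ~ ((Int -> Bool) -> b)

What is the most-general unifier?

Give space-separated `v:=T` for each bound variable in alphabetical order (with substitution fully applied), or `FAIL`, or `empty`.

step 1: unify d ~ a  [subst: {-} | 3 pending]
  bind d := a
step 2: unify b ~ Int  [subst: {d:=a} | 2 pending]
  bind b := Int
step 3: unify Bool ~ a  [subst: {d:=a, b:=Int} | 1 pending]
  bind a := Bool
step 4: unify (List c -> c) ~ ((Int -> Bool) -> Int)  [subst: {d:=a, b:=Int, a:=Bool} | 0 pending]
  -> decompose arrow: push List c~(Int -> Bool), c~Int
step 5: unify List c ~ (Int -> Bool)  [subst: {d:=a, b:=Int, a:=Bool} | 1 pending]
  clash: List c vs (Int -> Bool)

Answer: FAIL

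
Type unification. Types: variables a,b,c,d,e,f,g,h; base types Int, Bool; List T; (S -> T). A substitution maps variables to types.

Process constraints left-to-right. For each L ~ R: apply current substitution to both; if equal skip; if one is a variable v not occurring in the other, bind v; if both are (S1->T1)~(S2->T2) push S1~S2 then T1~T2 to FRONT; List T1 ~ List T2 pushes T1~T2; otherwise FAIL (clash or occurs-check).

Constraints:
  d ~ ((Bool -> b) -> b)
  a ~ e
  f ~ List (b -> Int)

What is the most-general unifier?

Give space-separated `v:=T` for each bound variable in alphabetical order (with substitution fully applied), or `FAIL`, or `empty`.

step 1: unify d ~ ((Bool -> b) -> b)  [subst: {-} | 2 pending]
  bind d := ((Bool -> b) -> b)
step 2: unify a ~ e  [subst: {d:=((Bool -> b) -> b)} | 1 pending]
  bind a := e
step 3: unify f ~ List (b -> Int)  [subst: {d:=((Bool -> b) -> b), a:=e} | 0 pending]
  bind f := List (b -> Int)

Answer: a:=e d:=((Bool -> b) -> b) f:=List (b -> Int)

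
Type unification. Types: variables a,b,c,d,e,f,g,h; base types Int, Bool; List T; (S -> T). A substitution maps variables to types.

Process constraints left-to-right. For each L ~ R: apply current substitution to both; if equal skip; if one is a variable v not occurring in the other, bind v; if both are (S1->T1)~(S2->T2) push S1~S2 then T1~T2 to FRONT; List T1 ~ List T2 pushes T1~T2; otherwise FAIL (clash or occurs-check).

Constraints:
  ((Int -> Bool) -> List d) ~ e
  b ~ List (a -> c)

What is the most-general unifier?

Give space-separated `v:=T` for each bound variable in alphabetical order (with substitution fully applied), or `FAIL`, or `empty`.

step 1: unify ((Int -> Bool) -> List d) ~ e  [subst: {-} | 1 pending]
  bind e := ((Int -> Bool) -> List d)
step 2: unify b ~ List (a -> c)  [subst: {e:=((Int -> Bool) -> List d)} | 0 pending]
  bind b := List (a -> c)

Answer: b:=List (a -> c) e:=((Int -> Bool) -> List d)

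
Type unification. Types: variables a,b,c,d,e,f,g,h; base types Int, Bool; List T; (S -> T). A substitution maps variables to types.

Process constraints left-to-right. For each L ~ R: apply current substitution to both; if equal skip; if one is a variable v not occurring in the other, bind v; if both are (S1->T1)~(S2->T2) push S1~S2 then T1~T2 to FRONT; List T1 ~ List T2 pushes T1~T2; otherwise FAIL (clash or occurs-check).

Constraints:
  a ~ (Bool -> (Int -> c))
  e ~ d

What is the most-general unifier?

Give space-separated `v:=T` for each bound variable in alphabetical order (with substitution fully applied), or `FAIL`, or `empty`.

Answer: a:=(Bool -> (Int -> c)) e:=d

Derivation:
step 1: unify a ~ (Bool -> (Int -> c))  [subst: {-} | 1 pending]
  bind a := (Bool -> (Int -> c))
step 2: unify e ~ d  [subst: {a:=(Bool -> (Int -> c))} | 0 pending]
  bind e := d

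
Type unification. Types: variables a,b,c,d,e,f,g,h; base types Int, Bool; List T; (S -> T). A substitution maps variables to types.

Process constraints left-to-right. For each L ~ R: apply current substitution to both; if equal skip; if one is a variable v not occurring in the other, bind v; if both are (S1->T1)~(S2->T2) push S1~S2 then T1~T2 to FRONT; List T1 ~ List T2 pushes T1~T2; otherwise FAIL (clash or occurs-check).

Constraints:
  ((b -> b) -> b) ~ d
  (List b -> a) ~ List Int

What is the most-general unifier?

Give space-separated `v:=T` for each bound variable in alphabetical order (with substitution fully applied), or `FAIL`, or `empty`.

step 1: unify ((b -> b) -> b) ~ d  [subst: {-} | 1 pending]
  bind d := ((b -> b) -> b)
step 2: unify (List b -> a) ~ List Int  [subst: {d:=((b -> b) -> b)} | 0 pending]
  clash: (List b -> a) vs List Int

Answer: FAIL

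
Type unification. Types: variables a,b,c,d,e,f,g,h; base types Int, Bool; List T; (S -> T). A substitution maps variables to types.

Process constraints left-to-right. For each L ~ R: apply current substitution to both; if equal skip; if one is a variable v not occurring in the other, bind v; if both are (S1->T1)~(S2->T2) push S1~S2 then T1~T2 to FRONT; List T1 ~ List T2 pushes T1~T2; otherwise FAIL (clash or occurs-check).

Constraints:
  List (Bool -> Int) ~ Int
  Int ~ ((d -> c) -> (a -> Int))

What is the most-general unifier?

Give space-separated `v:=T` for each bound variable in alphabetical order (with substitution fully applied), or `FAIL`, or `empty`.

step 1: unify List (Bool -> Int) ~ Int  [subst: {-} | 1 pending]
  clash: List (Bool -> Int) vs Int

Answer: FAIL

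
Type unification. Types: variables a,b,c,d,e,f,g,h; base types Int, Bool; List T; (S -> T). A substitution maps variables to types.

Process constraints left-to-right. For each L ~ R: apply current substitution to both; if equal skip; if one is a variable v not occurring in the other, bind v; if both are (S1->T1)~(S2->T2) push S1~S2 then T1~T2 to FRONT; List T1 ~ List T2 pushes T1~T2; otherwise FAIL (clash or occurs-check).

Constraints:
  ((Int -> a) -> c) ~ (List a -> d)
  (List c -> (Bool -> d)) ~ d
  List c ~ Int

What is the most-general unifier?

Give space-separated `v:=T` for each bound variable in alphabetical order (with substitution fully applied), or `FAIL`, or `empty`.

step 1: unify ((Int -> a) -> c) ~ (List a -> d)  [subst: {-} | 2 pending]
  -> decompose arrow: push (Int -> a)~List a, c~d
step 2: unify (Int -> a) ~ List a  [subst: {-} | 3 pending]
  clash: (Int -> a) vs List a

Answer: FAIL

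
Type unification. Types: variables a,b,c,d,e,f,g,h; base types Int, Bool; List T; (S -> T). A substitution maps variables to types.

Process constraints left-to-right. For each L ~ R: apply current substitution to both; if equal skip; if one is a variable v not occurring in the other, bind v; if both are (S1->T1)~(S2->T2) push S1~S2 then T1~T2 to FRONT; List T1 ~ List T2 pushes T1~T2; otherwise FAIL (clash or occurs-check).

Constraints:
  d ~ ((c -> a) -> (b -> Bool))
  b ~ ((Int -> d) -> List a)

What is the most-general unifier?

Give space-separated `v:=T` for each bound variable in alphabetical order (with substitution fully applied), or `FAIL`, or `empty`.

Answer: FAIL

Derivation:
step 1: unify d ~ ((c -> a) -> (b -> Bool))  [subst: {-} | 1 pending]
  bind d := ((c -> a) -> (b -> Bool))
step 2: unify b ~ ((Int -> ((c -> a) -> (b -> Bool))) -> List a)  [subst: {d:=((c -> a) -> (b -> Bool))} | 0 pending]
  occurs-check fail: b in ((Int -> ((c -> a) -> (b -> Bool))) -> List a)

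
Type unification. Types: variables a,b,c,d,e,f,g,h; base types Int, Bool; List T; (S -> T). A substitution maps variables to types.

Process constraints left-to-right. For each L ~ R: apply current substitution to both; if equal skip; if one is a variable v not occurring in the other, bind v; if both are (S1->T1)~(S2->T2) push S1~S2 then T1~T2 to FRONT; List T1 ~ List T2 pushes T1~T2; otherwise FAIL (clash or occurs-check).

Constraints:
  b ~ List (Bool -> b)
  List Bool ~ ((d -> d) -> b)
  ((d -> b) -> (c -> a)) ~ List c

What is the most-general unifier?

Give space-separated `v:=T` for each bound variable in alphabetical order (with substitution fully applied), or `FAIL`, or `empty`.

step 1: unify b ~ List (Bool -> b)  [subst: {-} | 2 pending]
  occurs-check fail: b in List (Bool -> b)

Answer: FAIL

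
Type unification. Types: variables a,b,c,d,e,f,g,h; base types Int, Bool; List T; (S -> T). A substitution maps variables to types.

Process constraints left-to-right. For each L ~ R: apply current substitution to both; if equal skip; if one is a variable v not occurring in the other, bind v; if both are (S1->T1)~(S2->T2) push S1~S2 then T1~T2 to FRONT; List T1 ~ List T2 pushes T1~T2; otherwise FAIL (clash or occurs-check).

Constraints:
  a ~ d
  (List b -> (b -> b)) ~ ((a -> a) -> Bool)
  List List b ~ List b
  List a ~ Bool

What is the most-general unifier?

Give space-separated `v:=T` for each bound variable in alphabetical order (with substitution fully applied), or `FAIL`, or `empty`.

step 1: unify a ~ d  [subst: {-} | 3 pending]
  bind a := d
step 2: unify (List b -> (b -> b)) ~ ((d -> d) -> Bool)  [subst: {a:=d} | 2 pending]
  -> decompose arrow: push List b~(d -> d), (b -> b)~Bool
step 3: unify List b ~ (d -> d)  [subst: {a:=d} | 3 pending]
  clash: List b vs (d -> d)

Answer: FAIL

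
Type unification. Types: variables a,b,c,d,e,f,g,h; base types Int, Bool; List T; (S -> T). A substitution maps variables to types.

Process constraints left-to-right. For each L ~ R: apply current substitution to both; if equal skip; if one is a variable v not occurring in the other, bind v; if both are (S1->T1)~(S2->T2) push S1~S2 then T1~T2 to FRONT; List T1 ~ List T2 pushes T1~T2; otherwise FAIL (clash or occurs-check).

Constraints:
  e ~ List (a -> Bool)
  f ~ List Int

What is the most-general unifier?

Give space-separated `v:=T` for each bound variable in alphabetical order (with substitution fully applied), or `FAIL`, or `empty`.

step 1: unify e ~ List (a -> Bool)  [subst: {-} | 1 pending]
  bind e := List (a -> Bool)
step 2: unify f ~ List Int  [subst: {e:=List (a -> Bool)} | 0 pending]
  bind f := List Int

Answer: e:=List (a -> Bool) f:=List Int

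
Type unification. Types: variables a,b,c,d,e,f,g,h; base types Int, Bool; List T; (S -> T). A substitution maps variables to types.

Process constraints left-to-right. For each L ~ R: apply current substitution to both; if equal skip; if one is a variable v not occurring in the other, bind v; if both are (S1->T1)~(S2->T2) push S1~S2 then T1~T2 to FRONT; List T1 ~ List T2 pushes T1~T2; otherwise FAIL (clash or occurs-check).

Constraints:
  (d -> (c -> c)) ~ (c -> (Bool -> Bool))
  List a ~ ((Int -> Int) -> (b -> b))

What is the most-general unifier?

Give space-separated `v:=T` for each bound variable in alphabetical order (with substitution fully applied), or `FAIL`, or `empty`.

step 1: unify (d -> (c -> c)) ~ (c -> (Bool -> Bool))  [subst: {-} | 1 pending]
  -> decompose arrow: push d~c, (c -> c)~(Bool -> Bool)
step 2: unify d ~ c  [subst: {-} | 2 pending]
  bind d := c
step 3: unify (c -> c) ~ (Bool -> Bool)  [subst: {d:=c} | 1 pending]
  -> decompose arrow: push c~Bool, c~Bool
step 4: unify c ~ Bool  [subst: {d:=c} | 2 pending]
  bind c := Bool
step 5: unify Bool ~ Bool  [subst: {d:=c, c:=Bool} | 1 pending]
  -> identical, skip
step 6: unify List a ~ ((Int -> Int) -> (b -> b))  [subst: {d:=c, c:=Bool} | 0 pending]
  clash: List a vs ((Int -> Int) -> (b -> b))

Answer: FAIL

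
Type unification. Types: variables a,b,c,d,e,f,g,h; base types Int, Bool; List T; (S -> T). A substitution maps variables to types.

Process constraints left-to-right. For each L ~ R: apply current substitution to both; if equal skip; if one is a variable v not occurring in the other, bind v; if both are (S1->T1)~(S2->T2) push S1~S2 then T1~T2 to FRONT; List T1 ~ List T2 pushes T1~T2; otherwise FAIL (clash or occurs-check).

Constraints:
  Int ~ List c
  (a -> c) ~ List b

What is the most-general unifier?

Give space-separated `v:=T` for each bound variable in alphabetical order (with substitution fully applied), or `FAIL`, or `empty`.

step 1: unify Int ~ List c  [subst: {-} | 1 pending]
  clash: Int vs List c

Answer: FAIL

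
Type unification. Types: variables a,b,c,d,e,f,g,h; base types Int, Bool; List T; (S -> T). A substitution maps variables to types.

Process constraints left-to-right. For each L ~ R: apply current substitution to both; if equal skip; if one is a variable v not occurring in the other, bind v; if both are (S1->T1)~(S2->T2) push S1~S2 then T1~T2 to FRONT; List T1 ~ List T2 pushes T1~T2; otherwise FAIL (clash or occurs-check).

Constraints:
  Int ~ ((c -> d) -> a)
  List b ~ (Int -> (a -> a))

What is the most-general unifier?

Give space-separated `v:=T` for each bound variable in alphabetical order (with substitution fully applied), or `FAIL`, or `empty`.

step 1: unify Int ~ ((c -> d) -> a)  [subst: {-} | 1 pending]
  clash: Int vs ((c -> d) -> a)

Answer: FAIL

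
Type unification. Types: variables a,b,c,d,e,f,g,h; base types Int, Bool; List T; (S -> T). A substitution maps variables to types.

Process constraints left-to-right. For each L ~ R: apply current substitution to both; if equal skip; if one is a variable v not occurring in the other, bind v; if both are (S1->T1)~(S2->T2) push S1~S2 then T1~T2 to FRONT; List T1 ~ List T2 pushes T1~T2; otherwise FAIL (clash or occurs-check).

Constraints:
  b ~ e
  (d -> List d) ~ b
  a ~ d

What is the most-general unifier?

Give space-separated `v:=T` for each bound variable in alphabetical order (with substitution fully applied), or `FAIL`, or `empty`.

Answer: a:=d b:=(d -> List d) e:=(d -> List d)

Derivation:
step 1: unify b ~ e  [subst: {-} | 2 pending]
  bind b := e
step 2: unify (d -> List d) ~ e  [subst: {b:=e} | 1 pending]
  bind e := (d -> List d)
step 3: unify a ~ d  [subst: {b:=e, e:=(d -> List d)} | 0 pending]
  bind a := d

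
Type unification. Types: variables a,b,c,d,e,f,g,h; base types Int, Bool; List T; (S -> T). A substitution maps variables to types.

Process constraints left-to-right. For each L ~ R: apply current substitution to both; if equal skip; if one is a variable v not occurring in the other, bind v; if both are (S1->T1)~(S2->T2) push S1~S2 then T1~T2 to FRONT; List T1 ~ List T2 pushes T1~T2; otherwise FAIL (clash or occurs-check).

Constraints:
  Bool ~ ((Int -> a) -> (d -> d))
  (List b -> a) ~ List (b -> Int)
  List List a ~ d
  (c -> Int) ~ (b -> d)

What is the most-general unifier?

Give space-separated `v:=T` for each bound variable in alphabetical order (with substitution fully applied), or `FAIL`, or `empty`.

Answer: FAIL

Derivation:
step 1: unify Bool ~ ((Int -> a) -> (d -> d))  [subst: {-} | 3 pending]
  clash: Bool vs ((Int -> a) -> (d -> d))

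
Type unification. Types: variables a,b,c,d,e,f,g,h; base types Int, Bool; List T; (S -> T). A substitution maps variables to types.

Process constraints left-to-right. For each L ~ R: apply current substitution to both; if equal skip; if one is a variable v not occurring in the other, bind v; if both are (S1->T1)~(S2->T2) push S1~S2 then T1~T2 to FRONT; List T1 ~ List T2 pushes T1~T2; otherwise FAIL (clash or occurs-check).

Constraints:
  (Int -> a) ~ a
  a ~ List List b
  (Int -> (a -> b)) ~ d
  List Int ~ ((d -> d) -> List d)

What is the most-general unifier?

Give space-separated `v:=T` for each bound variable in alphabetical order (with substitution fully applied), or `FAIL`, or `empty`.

step 1: unify (Int -> a) ~ a  [subst: {-} | 3 pending]
  occurs-check fail

Answer: FAIL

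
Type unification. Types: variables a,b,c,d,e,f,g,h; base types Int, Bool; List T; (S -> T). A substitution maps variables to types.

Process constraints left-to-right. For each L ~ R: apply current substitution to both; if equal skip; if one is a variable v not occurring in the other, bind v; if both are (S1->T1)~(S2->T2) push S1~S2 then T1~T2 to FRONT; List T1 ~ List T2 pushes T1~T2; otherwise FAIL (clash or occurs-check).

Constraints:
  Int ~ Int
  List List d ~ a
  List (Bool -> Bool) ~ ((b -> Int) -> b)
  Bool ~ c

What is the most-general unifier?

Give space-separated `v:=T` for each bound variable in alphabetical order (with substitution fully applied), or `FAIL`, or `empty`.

step 1: unify Int ~ Int  [subst: {-} | 3 pending]
  -> identical, skip
step 2: unify List List d ~ a  [subst: {-} | 2 pending]
  bind a := List List d
step 3: unify List (Bool -> Bool) ~ ((b -> Int) -> b)  [subst: {a:=List List d} | 1 pending]
  clash: List (Bool -> Bool) vs ((b -> Int) -> b)

Answer: FAIL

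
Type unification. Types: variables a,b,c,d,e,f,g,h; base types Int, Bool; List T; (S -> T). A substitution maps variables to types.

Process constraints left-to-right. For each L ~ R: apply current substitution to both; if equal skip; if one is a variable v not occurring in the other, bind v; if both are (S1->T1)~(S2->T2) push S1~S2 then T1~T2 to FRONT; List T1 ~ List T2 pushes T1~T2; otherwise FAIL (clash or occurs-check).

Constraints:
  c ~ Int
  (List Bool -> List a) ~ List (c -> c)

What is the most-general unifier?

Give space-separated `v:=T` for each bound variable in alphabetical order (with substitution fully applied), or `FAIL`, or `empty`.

step 1: unify c ~ Int  [subst: {-} | 1 pending]
  bind c := Int
step 2: unify (List Bool -> List a) ~ List (Int -> Int)  [subst: {c:=Int} | 0 pending]
  clash: (List Bool -> List a) vs List (Int -> Int)

Answer: FAIL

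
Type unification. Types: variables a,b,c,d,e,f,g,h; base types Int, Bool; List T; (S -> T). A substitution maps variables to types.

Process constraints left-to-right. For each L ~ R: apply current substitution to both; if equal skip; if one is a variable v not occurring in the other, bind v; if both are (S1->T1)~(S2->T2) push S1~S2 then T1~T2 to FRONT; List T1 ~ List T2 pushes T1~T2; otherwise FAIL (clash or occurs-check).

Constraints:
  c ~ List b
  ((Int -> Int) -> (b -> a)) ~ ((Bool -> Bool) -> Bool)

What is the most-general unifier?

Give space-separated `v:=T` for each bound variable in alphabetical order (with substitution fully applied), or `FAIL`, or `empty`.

Answer: FAIL

Derivation:
step 1: unify c ~ List b  [subst: {-} | 1 pending]
  bind c := List b
step 2: unify ((Int -> Int) -> (b -> a)) ~ ((Bool -> Bool) -> Bool)  [subst: {c:=List b} | 0 pending]
  -> decompose arrow: push (Int -> Int)~(Bool -> Bool), (b -> a)~Bool
step 3: unify (Int -> Int) ~ (Bool -> Bool)  [subst: {c:=List b} | 1 pending]
  -> decompose arrow: push Int~Bool, Int~Bool
step 4: unify Int ~ Bool  [subst: {c:=List b} | 2 pending]
  clash: Int vs Bool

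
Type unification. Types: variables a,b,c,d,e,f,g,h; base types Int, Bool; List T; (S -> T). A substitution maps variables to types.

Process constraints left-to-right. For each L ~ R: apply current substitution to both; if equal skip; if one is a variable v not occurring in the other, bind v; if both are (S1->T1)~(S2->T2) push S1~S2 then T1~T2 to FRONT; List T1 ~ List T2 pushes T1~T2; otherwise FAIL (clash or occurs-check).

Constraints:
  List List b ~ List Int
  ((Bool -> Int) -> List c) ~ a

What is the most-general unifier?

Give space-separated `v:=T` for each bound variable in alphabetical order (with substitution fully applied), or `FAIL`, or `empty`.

step 1: unify List List b ~ List Int  [subst: {-} | 1 pending]
  -> decompose List: push List b~Int
step 2: unify List b ~ Int  [subst: {-} | 1 pending]
  clash: List b vs Int

Answer: FAIL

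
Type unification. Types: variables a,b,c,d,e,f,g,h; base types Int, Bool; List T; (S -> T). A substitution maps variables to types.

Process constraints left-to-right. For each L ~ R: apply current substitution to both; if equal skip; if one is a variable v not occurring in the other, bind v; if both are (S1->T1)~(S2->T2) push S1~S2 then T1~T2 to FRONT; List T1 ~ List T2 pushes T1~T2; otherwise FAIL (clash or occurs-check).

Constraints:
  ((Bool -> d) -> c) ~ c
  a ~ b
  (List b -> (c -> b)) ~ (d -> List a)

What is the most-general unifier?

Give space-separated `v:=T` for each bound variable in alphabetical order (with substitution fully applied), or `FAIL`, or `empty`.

step 1: unify ((Bool -> d) -> c) ~ c  [subst: {-} | 2 pending]
  occurs-check fail

Answer: FAIL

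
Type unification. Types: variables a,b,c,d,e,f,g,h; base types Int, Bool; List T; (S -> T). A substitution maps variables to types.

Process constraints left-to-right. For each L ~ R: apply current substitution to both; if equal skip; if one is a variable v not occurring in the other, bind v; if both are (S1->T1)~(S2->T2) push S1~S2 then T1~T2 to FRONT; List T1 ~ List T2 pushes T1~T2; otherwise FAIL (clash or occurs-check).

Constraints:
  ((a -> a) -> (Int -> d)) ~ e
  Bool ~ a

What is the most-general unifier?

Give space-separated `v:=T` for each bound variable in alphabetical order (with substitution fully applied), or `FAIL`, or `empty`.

step 1: unify ((a -> a) -> (Int -> d)) ~ e  [subst: {-} | 1 pending]
  bind e := ((a -> a) -> (Int -> d))
step 2: unify Bool ~ a  [subst: {e:=((a -> a) -> (Int -> d))} | 0 pending]
  bind a := Bool

Answer: a:=Bool e:=((Bool -> Bool) -> (Int -> d))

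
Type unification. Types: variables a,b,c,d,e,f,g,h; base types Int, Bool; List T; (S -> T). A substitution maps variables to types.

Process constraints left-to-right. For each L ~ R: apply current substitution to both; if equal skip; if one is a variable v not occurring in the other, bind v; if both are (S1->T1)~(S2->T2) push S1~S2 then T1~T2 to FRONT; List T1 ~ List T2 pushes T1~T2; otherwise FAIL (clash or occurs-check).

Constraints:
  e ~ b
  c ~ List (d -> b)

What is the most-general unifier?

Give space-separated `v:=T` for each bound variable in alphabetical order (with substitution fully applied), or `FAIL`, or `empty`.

Answer: c:=List (d -> b) e:=b

Derivation:
step 1: unify e ~ b  [subst: {-} | 1 pending]
  bind e := b
step 2: unify c ~ List (d -> b)  [subst: {e:=b} | 0 pending]
  bind c := List (d -> b)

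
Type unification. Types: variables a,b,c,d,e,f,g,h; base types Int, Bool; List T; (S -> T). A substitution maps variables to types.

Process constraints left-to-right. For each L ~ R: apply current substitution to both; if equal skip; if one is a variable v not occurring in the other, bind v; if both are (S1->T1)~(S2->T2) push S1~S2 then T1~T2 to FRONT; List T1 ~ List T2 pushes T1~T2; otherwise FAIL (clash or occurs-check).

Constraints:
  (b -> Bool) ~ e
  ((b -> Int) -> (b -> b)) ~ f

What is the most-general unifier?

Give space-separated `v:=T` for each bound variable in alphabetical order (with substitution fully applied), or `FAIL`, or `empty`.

step 1: unify (b -> Bool) ~ e  [subst: {-} | 1 pending]
  bind e := (b -> Bool)
step 2: unify ((b -> Int) -> (b -> b)) ~ f  [subst: {e:=(b -> Bool)} | 0 pending]
  bind f := ((b -> Int) -> (b -> b))

Answer: e:=(b -> Bool) f:=((b -> Int) -> (b -> b))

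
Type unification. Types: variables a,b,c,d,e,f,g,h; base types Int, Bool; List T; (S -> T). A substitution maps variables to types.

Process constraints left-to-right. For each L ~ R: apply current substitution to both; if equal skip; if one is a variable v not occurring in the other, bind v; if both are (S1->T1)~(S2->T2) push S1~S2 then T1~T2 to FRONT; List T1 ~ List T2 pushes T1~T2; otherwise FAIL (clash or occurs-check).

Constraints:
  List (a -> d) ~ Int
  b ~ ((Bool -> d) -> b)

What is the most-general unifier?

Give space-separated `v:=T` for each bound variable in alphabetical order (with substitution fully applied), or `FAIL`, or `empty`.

Answer: FAIL

Derivation:
step 1: unify List (a -> d) ~ Int  [subst: {-} | 1 pending]
  clash: List (a -> d) vs Int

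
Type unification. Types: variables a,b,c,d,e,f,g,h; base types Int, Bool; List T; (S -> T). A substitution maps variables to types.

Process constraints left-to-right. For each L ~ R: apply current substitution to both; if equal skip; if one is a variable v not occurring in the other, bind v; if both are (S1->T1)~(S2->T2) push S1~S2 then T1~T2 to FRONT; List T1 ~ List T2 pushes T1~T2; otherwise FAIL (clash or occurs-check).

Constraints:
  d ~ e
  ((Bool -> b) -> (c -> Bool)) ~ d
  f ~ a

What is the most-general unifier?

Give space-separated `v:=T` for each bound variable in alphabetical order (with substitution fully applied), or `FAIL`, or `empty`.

step 1: unify d ~ e  [subst: {-} | 2 pending]
  bind d := e
step 2: unify ((Bool -> b) -> (c -> Bool)) ~ e  [subst: {d:=e} | 1 pending]
  bind e := ((Bool -> b) -> (c -> Bool))
step 3: unify f ~ a  [subst: {d:=e, e:=((Bool -> b) -> (c -> Bool))} | 0 pending]
  bind f := a

Answer: d:=((Bool -> b) -> (c -> Bool)) e:=((Bool -> b) -> (c -> Bool)) f:=a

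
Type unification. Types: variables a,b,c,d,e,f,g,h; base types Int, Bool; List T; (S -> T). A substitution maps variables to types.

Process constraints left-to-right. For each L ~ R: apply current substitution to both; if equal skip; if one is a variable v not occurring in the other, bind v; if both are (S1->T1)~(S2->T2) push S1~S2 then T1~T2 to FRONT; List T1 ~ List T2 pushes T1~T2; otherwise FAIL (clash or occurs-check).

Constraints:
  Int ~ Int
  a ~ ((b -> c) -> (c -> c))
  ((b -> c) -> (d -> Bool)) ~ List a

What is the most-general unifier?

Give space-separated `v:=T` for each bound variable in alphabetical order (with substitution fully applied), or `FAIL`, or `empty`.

Answer: FAIL

Derivation:
step 1: unify Int ~ Int  [subst: {-} | 2 pending]
  -> identical, skip
step 2: unify a ~ ((b -> c) -> (c -> c))  [subst: {-} | 1 pending]
  bind a := ((b -> c) -> (c -> c))
step 3: unify ((b -> c) -> (d -> Bool)) ~ List ((b -> c) -> (c -> c))  [subst: {a:=((b -> c) -> (c -> c))} | 0 pending]
  clash: ((b -> c) -> (d -> Bool)) vs List ((b -> c) -> (c -> c))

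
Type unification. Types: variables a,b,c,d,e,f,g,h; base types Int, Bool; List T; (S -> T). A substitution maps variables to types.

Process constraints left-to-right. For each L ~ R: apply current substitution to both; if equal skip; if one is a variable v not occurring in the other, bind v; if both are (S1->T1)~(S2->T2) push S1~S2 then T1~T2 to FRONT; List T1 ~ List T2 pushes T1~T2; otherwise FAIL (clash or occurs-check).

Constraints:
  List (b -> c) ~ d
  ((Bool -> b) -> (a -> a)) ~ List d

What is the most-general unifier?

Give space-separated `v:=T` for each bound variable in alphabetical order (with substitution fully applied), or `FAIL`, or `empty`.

step 1: unify List (b -> c) ~ d  [subst: {-} | 1 pending]
  bind d := List (b -> c)
step 2: unify ((Bool -> b) -> (a -> a)) ~ List List (b -> c)  [subst: {d:=List (b -> c)} | 0 pending]
  clash: ((Bool -> b) -> (a -> a)) vs List List (b -> c)

Answer: FAIL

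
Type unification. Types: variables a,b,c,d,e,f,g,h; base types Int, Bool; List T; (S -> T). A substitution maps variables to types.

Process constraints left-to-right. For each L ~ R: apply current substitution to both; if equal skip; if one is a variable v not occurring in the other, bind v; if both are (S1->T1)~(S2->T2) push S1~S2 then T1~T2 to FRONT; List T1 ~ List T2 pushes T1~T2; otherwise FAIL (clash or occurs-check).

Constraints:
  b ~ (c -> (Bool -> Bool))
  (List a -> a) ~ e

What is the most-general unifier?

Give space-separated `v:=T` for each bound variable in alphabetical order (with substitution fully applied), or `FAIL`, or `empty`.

Answer: b:=(c -> (Bool -> Bool)) e:=(List a -> a)

Derivation:
step 1: unify b ~ (c -> (Bool -> Bool))  [subst: {-} | 1 pending]
  bind b := (c -> (Bool -> Bool))
step 2: unify (List a -> a) ~ e  [subst: {b:=(c -> (Bool -> Bool))} | 0 pending]
  bind e := (List a -> a)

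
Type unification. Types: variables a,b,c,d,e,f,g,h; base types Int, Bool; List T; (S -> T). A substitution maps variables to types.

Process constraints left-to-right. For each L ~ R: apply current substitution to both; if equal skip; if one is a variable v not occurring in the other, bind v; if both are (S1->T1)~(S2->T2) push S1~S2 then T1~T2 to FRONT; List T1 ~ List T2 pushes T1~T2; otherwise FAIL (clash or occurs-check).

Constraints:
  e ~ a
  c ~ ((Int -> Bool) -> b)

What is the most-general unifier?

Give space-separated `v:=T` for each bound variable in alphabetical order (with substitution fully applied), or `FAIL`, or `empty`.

Answer: c:=((Int -> Bool) -> b) e:=a

Derivation:
step 1: unify e ~ a  [subst: {-} | 1 pending]
  bind e := a
step 2: unify c ~ ((Int -> Bool) -> b)  [subst: {e:=a} | 0 pending]
  bind c := ((Int -> Bool) -> b)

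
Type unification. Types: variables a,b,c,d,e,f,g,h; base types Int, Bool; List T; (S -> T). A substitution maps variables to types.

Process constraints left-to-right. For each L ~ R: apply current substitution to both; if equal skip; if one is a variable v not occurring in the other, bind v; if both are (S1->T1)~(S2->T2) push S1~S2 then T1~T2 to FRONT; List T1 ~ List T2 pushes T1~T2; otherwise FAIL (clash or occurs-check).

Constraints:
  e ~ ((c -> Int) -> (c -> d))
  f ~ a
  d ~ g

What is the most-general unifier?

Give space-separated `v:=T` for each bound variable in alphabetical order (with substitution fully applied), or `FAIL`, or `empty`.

step 1: unify e ~ ((c -> Int) -> (c -> d))  [subst: {-} | 2 pending]
  bind e := ((c -> Int) -> (c -> d))
step 2: unify f ~ a  [subst: {e:=((c -> Int) -> (c -> d))} | 1 pending]
  bind f := a
step 3: unify d ~ g  [subst: {e:=((c -> Int) -> (c -> d)), f:=a} | 0 pending]
  bind d := g

Answer: d:=g e:=((c -> Int) -> (c -> g)) f:=a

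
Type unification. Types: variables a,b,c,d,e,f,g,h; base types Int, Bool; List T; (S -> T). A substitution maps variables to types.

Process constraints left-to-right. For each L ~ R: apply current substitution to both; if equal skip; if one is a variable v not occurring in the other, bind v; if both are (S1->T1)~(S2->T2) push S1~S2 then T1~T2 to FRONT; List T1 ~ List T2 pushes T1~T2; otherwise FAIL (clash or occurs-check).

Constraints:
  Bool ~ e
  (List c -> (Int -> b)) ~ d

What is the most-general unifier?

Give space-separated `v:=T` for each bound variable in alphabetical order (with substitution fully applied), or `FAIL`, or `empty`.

Answer: d:=(List c -> (Int -> b)) e:=Bool

Derivation:
step 1: unify Bool ~ e  [subst: {-} | 1 pending]
  bind e := Bool
step 2: unify (List c -> (Int -> b)) ~ d  [subst: {e:=Bool} | 0 pending]
  bind d := (List c -> (Int -> b))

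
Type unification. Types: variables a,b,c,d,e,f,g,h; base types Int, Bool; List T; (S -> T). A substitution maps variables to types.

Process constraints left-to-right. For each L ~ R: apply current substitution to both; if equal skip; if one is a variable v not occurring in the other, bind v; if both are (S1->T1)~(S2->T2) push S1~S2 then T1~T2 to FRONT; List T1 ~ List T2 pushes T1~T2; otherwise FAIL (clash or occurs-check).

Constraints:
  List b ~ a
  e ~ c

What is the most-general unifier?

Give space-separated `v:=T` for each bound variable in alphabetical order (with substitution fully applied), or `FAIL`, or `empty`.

step 1: unify List b ~ a  [subst: {-} | 1 pending]
  bind a := List b
step 2: unify e ~ c  [subst: {a:=List b} | 0 pending]
  bind e := c

Answer: a:=List b e:=c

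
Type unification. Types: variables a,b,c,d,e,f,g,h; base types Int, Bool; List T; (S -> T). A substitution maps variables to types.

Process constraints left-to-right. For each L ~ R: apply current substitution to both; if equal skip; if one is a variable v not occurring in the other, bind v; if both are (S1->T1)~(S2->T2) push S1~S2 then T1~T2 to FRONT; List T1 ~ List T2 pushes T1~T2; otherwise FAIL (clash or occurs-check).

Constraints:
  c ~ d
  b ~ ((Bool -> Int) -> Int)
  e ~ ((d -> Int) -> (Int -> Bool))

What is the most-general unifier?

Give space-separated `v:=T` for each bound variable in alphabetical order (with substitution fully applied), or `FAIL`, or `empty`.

step 1: unify c ~ d  [subst: {-} | 2 pending]
  bind c := d
step 2: unify b ~ ((Bool -> Int) -> Int)  [subst: {c:=d} | 1 pending]
  bind b := ((Bool -> Int) -> Int)
step 3: unify e ~ ((d -> Int) -> (Int -> Bool))  [subst: {c:=d, b:=((Bool -> Int) -> Int)} | 0 pending]
  bind e := ((d -> Int) -> (Int -> Bool))

Answer: b:=((Bool -> Int) -> Int) c:=d e:=((d -> Int) -> (Int -> Bool))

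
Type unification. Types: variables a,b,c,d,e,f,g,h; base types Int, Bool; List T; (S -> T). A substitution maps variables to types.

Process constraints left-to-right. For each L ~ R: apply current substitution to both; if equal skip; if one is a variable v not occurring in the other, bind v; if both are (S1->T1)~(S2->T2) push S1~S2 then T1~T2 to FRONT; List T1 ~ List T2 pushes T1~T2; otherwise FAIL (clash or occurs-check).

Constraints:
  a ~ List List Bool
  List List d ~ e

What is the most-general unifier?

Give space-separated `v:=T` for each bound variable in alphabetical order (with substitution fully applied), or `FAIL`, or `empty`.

step 1: unify a ~ List List Bool  [subst: {-} | 1 pending]
  bind a := List List Bool
step 2: unify List List d ~ e  [subst: {a:=List List Bool} | 0 pending]
  bind e := List List d

Answer: a:=List List Bool e:=List List d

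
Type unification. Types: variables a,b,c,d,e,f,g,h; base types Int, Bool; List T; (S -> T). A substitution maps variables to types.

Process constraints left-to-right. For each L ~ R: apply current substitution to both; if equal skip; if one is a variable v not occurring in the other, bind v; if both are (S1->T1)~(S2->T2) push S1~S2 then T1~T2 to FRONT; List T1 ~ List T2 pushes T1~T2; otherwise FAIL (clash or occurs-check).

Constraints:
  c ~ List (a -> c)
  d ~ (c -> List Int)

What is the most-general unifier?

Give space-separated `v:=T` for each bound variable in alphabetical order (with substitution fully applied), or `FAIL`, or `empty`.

Answer: FAIL

Derivation:
step 1: unify c ~ List (a -> c)  [subst: {-} | 1 pending]
  occurs-check fail: c in List (a -> c)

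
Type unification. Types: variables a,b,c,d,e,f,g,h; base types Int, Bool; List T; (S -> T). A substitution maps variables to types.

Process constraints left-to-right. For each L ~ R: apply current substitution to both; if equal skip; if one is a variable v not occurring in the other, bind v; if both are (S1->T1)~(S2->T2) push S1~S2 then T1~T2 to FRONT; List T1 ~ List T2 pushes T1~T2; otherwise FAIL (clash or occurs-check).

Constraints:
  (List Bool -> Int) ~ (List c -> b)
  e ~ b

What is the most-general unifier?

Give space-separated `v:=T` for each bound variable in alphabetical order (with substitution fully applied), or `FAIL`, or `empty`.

step 1: unify (List Bool -> Int) ~ (List c -> b)  [subst: {-} | 1 pending]
  -> decompose arrow: push List Bool~List c, Int~b
step 2: unify List Bool ~ List c  [subst: {-} | 2 pending]
  -> decompose List: push Bool~c
step 3: unify Bool ~ c  [subst: {-} | 2 pending]
  bind c := Bool
step 4: unify Int ~ b  [subst: {c:=Bool} | 1 pending]
  bind b := Int
step 5: unify e ~ Int  [subst: {c:=Bool, b:=Int} | 0 pending]
  bind e := Int

Answer: b:=Int c:=Bool e:=Int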